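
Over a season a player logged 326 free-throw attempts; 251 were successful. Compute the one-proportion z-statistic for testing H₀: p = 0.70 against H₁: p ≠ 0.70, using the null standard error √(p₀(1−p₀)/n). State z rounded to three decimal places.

The sample proportion is 251/326 = 0.76994.
SE₀ = √(0.70·0.30/326) = 0.025381.
z = (0.76994 − 0.70)/0.025381 = 0.06994/0.025381 = 2.756.

z = 2.756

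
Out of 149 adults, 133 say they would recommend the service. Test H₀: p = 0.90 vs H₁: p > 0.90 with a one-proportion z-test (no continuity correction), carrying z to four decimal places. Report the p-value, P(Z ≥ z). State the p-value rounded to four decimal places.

The sample proportion is 133/149 = 0.89262.
Under H₀, SE = √(p₀(1−p₀)/n) = √(0.90·0.10/149) = √0.000604027 = 0.024577.
z = (p̂ − p₀)/SE = (133/149 − 0.90)/0.024577 ≈ -0.3004.
From the standard normal, P(Z ≥ z) = 0.6181.

p-value = 0.6181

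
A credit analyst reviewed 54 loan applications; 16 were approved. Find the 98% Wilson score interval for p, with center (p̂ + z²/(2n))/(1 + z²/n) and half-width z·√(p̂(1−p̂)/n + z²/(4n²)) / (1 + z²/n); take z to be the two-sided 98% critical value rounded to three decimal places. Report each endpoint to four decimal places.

(0.1758, 0.4539)

p̂ = 16/54 = 0.29630; z = 2.326, so z² = 5.410276.
Denominator 1 + z²/n = 1 + 5.410276/54 = 1.100190.
Center = (0.29630 + 0.050095)/1.100190 = 0.31485.
Radicand: p̂(1−p̂)/n + z²/(4n²) = 0.003861200 + 0.000463844 = 0.004325044.
Half-width = z·√(radicand)/denom = 2.326·0.065765/1.100190 = 0.13904.
CI: 0.31485 ± 0.13904 = (0.1758, 0.4539).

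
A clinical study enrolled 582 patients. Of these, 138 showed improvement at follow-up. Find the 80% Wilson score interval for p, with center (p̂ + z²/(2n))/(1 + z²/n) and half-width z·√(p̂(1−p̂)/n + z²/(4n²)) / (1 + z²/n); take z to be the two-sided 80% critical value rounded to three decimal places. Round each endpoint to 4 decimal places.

(0.2153, 0.2604)

p̂ = 138/582 = 0.23711; z = 1.282, so z² = 1.643524.
1 + z²/n = 1.002824.
Adjusted center: (0.23711 + z²/(2n))/1.002824 = 0.23785.
Radicand: p̂(1−p̂)/n + z²/(4n²) = 0.000310809 + 0.000001213 = 0.000312022.
Half-width = z·√(radicand)/denom = 1.282·0.017664/1.002824 = 0.02258.
CI: 0.23785 ± 0.02258 = (0.2153, 0.2604).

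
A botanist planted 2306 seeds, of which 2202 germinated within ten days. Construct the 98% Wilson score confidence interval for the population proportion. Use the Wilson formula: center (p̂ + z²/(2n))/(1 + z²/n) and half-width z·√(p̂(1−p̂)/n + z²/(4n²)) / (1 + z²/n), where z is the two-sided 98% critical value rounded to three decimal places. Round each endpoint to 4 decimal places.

Here p̂ = 2202/2306 = 0.95490 and z = 2.326 (z² = 5.410276).
1 + z²/n = 1.002346.
Center = (0.95490 + 0.001173)/1.002346 = 0.95384.
Radicand: p̂(1−p̂)/n + z²/(4n²) = 0.000018676 + 0.000000254 = 0.000018930.
Half-width = z·√(radicand)/denom = 2.326·0.004351/1.002346 = 0.01010.
Interval: 0.95384 ± 0.01010 → (0.9437, 0.9639).

(0.9437, 0.9639)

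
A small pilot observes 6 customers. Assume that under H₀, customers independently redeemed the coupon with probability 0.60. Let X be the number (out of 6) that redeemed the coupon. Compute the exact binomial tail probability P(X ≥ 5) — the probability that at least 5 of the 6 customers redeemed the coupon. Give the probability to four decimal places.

X ~ Binomial(n=6, p=0.60).
P(X ≥ 5) = C(6,5)·0.60^5·0.40^1 + C(6,6)·0.60^6·0.40^0.
= 0.186624 + 0.046656 = 0.2333.

P = 0.2333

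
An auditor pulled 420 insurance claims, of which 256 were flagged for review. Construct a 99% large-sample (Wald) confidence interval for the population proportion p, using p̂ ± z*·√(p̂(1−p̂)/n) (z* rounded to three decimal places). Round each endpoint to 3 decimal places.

With x = 256 successes in n = 420, p̂ = 0.60952.
SE = √(p̂(1−p̂)/n) = √(0.238005/420) = 0.023805.
z* = 2.576 at the 99% level.
Margin of error: 2.576 × 0.023805 = 0.06132.
Interval: 0.60952 ± 0.06132 → (0.548, 0.671).

(0.548, 0.671)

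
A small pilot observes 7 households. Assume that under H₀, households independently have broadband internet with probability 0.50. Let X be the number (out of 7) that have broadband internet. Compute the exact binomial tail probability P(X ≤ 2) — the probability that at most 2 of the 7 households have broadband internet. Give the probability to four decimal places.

X is binomial with n = 7 and p = 0.50.
P(X ≤ 2) = C(7,0)·0.50^0·0.50^7 + C(7,1)·0.50^1·0.50^6 + C(7,2)·0.50^2·0.50^5.
= 0.007812 + 0.054688 + 0.164062 = 0.2266.

P = 0.2266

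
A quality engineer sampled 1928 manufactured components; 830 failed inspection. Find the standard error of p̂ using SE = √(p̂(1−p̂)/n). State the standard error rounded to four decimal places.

The sample proportion is 830/1928 = 0.43050.
p̂(1−p̂) = 0.245170.
SE = √(0.245170/1928) = √0.000127163 = 0.0113.

SE = 0.0113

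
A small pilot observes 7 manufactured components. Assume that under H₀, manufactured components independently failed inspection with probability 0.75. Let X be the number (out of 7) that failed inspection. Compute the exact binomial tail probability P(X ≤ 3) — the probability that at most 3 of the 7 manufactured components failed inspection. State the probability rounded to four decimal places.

X is binomial with n = 7 and p = 0.75.
P(X ≤ 3) = C(7,0)·0.75^0·0.25^7 + C(7,1)·0.75^1·0.25^6 + C(7,2)·0.75^2·0.25^5 + C(7,3)·0.75^3·0.25^4.
= 0.000061 + 0.001282 + 0.011536 + 0.057678 = 0.0706.

P = 0.0706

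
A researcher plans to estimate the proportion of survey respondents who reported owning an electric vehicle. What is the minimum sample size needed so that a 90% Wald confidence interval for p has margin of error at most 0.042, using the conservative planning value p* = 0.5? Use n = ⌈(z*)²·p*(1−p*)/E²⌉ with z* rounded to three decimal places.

The 90% critical value is z* = 1.645.
p*(1−p*) = 0.50·0.50 = 0.2500.
(z*)²·p*(1−p*)/E² = 2.706025·0.2500/0.001764 = 383.507.
Rounding up, n = 384.

n = 384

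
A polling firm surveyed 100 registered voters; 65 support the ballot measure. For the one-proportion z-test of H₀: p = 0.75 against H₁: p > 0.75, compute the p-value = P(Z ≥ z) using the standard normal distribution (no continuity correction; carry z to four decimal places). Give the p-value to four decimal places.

p-value = 0.9895

Sample proportion p̂ = 65/100 = 0.65000.
SE₀ = √(0.75·0.25/100) = 0.043301.
Test statistic (full precision, shown to 4 dp): z = (65/100 − 0.75)/SE₀ ≈ -2.3094.
From the standard normal, P(Z ≥ z) = 0.9895.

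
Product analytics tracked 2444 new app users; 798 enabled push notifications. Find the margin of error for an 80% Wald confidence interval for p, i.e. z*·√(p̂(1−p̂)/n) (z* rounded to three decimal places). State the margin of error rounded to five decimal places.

The sample proportion is 798/2444 = 0.32651.
SE(p̂) = √(0.32651·0.67349/2444) = 0.009486.
The 80% critical value is z* = 1.282.
So ME = 0.01216.

ME = 0.01216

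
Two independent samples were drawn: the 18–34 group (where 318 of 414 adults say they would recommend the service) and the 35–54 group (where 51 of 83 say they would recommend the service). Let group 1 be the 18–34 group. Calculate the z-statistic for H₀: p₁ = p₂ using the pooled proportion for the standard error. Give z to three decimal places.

z = 2.922

Sample proportions: p̂₁ = 318/414 = 0.76812 and p̂₂ = 51/83 = 0.61446.
Pooled p̂ = (318+51)/(414+83) = 369/497 = 0.74245.
Pooled SE = √[0.1912157·0.01446365] ≈ 0.052590.
z = 0.15366/0.052590 = 2.922.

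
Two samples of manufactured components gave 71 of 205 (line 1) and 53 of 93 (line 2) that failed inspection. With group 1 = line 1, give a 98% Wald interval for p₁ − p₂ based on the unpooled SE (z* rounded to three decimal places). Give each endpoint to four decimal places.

p̂₁ = 71/205 = 0.34634, p̂₂ = 53/93 = 0.56989; p̂₁ − p̂₂ = -0.22355.
SE = √(0.001104337 + 0.002635646) = √0.003739983 = 0.061155.
z* = 2.326 at the 98% level. Margin = 2.326·0.061155 = 0.14225.
CI: -0.22355 ± 0.14225 = (-0.3658, -0.0813).

(-0.3658, -0.0813)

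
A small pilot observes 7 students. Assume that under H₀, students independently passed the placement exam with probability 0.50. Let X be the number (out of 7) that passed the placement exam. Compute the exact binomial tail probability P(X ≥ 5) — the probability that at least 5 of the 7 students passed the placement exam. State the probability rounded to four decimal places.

X ~ Binomial(n=7, p=0.50).
P(X ≥ 5) = C(7,5)·0.50^5·0.50^2 + C(7,6)·0.50^6·0.50^1 + C(7,7)·0.50^7·0.50^0.
= 0.164062 + 0.054688 + 0.007812 = 0.2266.

P = 0.2266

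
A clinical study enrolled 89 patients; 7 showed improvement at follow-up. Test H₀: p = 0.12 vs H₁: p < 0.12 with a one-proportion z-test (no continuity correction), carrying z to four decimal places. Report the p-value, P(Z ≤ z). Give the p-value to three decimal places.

With x = 7 successes in n = 89, p̂ = 0.07865.
Null standard error: √(0.12·0.88/89) = √0.001186517 = 0.034446.
z = (p̂ − p₀)/SE = (7/89 − 0.12)/0.034446 ≈ -1.2004.
p-value = P(Z ≤ z) with z = -1.2004 → 0.115.

p-value = 0.115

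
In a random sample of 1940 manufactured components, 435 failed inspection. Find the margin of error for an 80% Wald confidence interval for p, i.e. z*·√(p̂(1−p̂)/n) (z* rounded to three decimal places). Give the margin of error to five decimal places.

ME = 0.01214

With x = 435 successes in n = 1940, p̂ = 0.22423.
SE(p̂) = √(0.22423·0.77577/1940) = 0.009469.
The 80% critical value is z* = 1.282.
So ME = 0.01214.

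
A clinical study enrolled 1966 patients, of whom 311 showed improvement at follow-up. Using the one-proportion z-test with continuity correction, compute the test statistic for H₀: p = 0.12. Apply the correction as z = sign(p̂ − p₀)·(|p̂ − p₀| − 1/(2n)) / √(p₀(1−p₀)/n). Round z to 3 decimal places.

z = 5.176

Sample proportion p̂ = 311/1966 = 0.15819. p̂ − p₀ = 0.038189.
1/(2n) = 0.000254.
Corrected numerator: |0.038189| − 0.000254 = 0.037935.
SE₀ = √(0.12·0.88/1966) = 0.007329.
z = +0.037935/0.007329 = 5.176.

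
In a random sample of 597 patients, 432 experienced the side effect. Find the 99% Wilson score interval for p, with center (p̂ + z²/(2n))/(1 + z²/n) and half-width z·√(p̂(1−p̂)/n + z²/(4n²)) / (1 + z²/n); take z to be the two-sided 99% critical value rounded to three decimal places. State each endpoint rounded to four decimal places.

(0.6742, 0.7681)

Here p̂ = 432/597 = 0.72362 and z = 2.576 (z² = 6.635776).
1 + z²/n = 1.011115.
Center = (0.72362 + 0.005558)/1.011115 = 0.72116.
Radicand: p̂(1−p̂)/n + z²/(4n²) = 0.000335000 + 0.000004655 = 0.000339655.
Half-width = 2.576·√0.000339655/1.011115 = 0.04695.
Interval: 0.72116 ± 0.04695 → (0.6742, 0.7681).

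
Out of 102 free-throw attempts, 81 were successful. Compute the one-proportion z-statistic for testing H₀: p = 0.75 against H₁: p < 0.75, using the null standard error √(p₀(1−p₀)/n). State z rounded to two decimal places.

Sample proportion p̂ = 81/102 = 0.79412.
Under H₀, SE = √(p₀(1−p₀)/n) = √(0.75·0.25/102) = √0.001838235 = 0.042875.
z = (p̂ − p₀)/SE = (0.79412 − 0.75)/0.042875 = 1.03.

z = 1.03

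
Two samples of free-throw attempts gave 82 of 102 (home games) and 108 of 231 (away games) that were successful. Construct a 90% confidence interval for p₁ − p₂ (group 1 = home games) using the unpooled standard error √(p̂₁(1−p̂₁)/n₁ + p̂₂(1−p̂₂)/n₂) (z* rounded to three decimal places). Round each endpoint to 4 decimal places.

(0.2521, 0.4206)

p̂₁ = 0.80392, p̂₂ = 0.46753, so the observed difference is 0.33639.
Unpooled SE = √(p̂₁(1−p̂₁)/n₁ + p̂₂(1−p̂₂)/n₂) = √(0.001545409 + 0.001077688) = 0.051216.
For 90% confidence, z* = 1.645. Margin of error = 0.08425.
Interval: 0.33639 ± 0.08425 → (0.2521, 0.4206).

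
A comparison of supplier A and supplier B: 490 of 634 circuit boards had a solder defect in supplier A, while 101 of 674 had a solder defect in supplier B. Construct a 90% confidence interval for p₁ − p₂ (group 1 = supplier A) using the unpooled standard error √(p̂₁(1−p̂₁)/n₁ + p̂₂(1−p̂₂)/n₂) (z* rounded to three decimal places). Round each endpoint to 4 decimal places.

(0.5875, 0.6585)

p̂₁ = 0.77287, p̂₂ = 0.14985, so the observed difference is 0.62302.
Unpooled SE = √(p̂₁(1−p̂₁)/n₁ + p̂₂(1−p̂₂)/n₂) = √(0.000276879 + 0.000189015) = 0.021585.
The 90% critical value is z* = 1.645. Margin of error = 0.03551.
So the interval runs from 0.5875 to 0.6585.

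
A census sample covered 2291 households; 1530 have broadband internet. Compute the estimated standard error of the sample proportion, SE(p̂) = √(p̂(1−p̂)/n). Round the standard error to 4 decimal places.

SE = 0.0098

With x = 1530 successes in n = 2291, p̂ = 0.66783.
p̂(1−p̂) = 0.221833.
SE = √(0.221833/2291) = √0.000096828 = 0.0098.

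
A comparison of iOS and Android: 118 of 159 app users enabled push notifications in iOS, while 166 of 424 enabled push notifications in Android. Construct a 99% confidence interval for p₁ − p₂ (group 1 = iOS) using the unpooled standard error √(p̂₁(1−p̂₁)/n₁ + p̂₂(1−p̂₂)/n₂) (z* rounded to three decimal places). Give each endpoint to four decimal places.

p̂₁ = 0.74214, p̂₂ = 0.39151, so the observed difference is 0.35063.
SE = √(0.001203579 + 0.000561863) = √0.001765442 = 0.042017.
z* = 2.576 at the 99% level. Margin = 2.576·0.042017 = 0.10824.
So the interval runs from 0.2424 to 0.4589.

(0.2424, 0.4589)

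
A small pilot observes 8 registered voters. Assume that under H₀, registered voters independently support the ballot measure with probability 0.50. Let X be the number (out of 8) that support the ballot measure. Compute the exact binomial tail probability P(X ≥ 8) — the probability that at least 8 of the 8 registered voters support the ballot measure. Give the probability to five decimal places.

P = 0.00391

X ~ Binomial(n=8, p=0.50).
P(X ≥ 8) = C(8,8)·0.50^8·0.50^0.
= 0.003906 = 0.00391.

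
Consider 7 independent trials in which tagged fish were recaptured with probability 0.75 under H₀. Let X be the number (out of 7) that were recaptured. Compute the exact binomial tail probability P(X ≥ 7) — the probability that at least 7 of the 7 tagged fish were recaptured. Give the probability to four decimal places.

X ~ Binomial(n=7, p=0.75).
P(X ≥ 7) = C(7,7)·0.75^7·0.25^0.
= 0.133484 = 0.1335.

P = 0.1335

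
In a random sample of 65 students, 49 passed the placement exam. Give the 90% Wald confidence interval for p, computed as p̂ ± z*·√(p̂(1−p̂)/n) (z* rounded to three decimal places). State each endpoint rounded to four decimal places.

p̂ = 49/65 = 0.75385.
SE = √(p̂(1−p̂)/n) = √(0.185562/65) = 0.053430.
The 90% critical value is z* = 1.645.
Margin of error: 1.645 × 0.053430 = 0.08789.
CI: 0.75385 ± 0.08789 = (0.6660, 0.8417).

(0.6660, 0.8417)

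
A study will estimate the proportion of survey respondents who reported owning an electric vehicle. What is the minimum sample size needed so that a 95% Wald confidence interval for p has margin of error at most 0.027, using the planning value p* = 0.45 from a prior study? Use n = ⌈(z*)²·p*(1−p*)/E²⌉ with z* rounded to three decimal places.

n = 1305

z* = 1.960 at the 95% level.
p*(1−p*) = 0.2475.
Required n before rounding: 3.841600 × 0.2475 / 0.027² = 1304.247.
Rounding up, n = 1305.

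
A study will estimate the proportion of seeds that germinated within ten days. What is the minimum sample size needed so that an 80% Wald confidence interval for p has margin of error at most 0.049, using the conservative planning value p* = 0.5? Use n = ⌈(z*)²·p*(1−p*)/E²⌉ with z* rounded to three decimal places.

n = 172

z* = 1.282 at the 80% level.
p*(1−p*) = 0.2500.
Required n before rounding: 1.643524 × 0.2500 / 0.049² = 171.129.
⌈171.129⌉ = 172.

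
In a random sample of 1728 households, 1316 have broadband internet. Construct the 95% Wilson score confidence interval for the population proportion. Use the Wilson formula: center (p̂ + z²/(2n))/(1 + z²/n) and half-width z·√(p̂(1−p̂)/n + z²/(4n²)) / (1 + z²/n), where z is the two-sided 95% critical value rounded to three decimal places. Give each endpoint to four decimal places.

(0.7409, 0.7811)

p̂ = 1316/1728 = 0.76157; z = 1.960, so z² = 3.841600.
1 + z²/n = 1.002223.
Adjusted center: (0.76157 + z²/(2n))/1.002223 = 0.76099.
Radicand: p̂(1−p̂)/n + z²/(4n²) = 0.000105080 + 0.000000322 = 0.000105402.
Half-width = z·√(radicand)/denom = 1.960·0.010267/1.002223 = 0.02008.
Interval: 0.76099 ± 0.02008 → (0.7409, 0.7811).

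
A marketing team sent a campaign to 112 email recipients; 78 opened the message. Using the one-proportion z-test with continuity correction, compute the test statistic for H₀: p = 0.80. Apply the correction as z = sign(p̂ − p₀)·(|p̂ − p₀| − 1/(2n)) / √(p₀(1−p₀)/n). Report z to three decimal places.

z = -2.622

The sample proportion is 78/112 = 0.69643. p̂ − p₀ = -0.103571.
1/(2n) = 0.004464.
Corrected numerator: |-0.103571| − 0.004464 = 0.099107.
Null standard error: √(0.80·0.20/112) = √0.001428571 = 0.037796.
z = −0.099107/0.037796 = -2.622.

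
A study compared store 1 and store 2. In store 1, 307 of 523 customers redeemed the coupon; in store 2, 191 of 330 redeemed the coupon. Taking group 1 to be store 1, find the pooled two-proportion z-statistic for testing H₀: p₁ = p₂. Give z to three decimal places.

p̂₁ = 307/523 = 0.58700, p̂₂ = 191/330 = 0.57879.
Pooling: p̂ = 498/853 = 0.58382.
SE = √[p̂(1−p̂)(1/n₁+1/n₂)] = √[0.58382·0.41618·(1/523+1/330)] ≈ 0.034653.
z = 0.00821/0.034653 = 0.237.

z = 0.237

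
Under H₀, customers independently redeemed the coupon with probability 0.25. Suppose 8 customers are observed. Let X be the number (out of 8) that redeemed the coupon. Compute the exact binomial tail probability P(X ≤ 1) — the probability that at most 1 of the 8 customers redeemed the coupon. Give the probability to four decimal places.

P = 0.3671

X is binomial with n = 8 and p = 0.25.
P(X ≤ 1) = C(8,0)·0.25^0·0.75^8 + C(8,1)·0.25^1·0.75^7.
= 0.100113 + 0.266968 = 0.3671.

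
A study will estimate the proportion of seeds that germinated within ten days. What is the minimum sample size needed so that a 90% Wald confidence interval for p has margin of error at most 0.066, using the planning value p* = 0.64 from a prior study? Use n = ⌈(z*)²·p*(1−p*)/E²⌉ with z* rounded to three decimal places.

The 90% critical value is z* = 1.645.
p*(1−p*) = 0.64·0.36 = 0.2304.
(z*)²·p*(1−p*)/E² = 2.706025·0.2304/0.004356 = 143.129.
⌈143.129⌉ = 144.

n = 144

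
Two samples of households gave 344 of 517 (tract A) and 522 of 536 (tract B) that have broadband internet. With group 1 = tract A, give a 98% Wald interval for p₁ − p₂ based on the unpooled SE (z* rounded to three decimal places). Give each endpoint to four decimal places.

(-0.3594, -0.2576)

p̂₁ = 344/517 = 0.66538, p̂₂ = 522/536 = 0.97388; p̂₁ − p̂₂ = -0.30850.
SE = √(0.000430658 + 0.000047457) = √0.000478115 = 0.021866.
For 98% confidence, z* = 2.326. Margin = 2.326·0.021866 = 0.05086.
Interval: -0.30850 ± 0.05086 → (-0.3594, -0.2576).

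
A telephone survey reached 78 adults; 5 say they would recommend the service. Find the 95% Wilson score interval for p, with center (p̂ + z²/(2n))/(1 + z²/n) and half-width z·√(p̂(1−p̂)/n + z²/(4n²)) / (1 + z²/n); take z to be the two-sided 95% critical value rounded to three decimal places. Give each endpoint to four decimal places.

Here p̂ = 5/78 = 0.06410 and z = 1.960 (z² = 3.841600).
1 + z²/n = 1.049251.
Center = (0.06410 + 0.024626)/1.049251 = 0.08456.
Radicand: p̂(1−p̂)/n + z²/(4n²) = 0.000769146 + 0.000157857 = 0.000927003.
Half-width = 1.960·√0.000927003/1.049251 = 0.05687.
Interval: 0.08456 ± 0.05687 → (0.0277, 0.1414).

(0.0277, 0.1414)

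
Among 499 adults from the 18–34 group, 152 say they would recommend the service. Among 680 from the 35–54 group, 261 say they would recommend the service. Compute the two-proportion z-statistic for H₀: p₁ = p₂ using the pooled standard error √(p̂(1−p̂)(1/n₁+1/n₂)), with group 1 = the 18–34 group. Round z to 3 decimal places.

z = -2.817

p̂₁ = 152/499 = 0.30461, p̂₂ = 261/680 = 0.38382.
Pooling: p̂ = 413/1179 = 0.35030.
Pooled SE = √[0.2275890·0.00347460] ≈ 0.028121.
z = (p̂₁ − p̂₂)/SE = (0.30461 − 0.38382)/0.028121 = -0.07921/0.028121 = -2.817.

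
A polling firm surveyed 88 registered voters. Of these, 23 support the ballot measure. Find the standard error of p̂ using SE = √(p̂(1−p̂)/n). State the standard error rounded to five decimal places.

SE = 0.04684

The sample proportion is 23/88 = 0.26136.
p̂(1−p̂) = 0.193051.
SE = √(0.193051/88) = √0.002193761 = 0.04684.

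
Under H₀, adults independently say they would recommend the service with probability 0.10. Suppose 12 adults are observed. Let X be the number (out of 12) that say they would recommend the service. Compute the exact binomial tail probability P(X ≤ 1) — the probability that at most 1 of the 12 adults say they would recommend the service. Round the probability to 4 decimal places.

X is binomial with n = 12 and p = 0.10.
P(X ≤ 1) = C(12,0)·0.10^0·0.90^12 + C(12,1)·0.10^1·0.90^11.
= 0.282430 + 0.376573 = 0.6590.

P = 0.6590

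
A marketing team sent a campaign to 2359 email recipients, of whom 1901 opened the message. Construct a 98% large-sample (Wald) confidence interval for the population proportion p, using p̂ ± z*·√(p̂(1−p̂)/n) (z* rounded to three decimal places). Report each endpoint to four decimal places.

Sample proportion p̂ = 1901/2359 = 0.80585.
SE(p̂) = √(0.80585·0.19415/2359) = 0.008144.
The 98% critical value is z* = 2.326.
Margin of error: 2.326 × 0.008144 = 0.01894.
CI: 0.80585 ± 0.01894 = (0.7869, 0.8248).

(0.7869, 0.8248)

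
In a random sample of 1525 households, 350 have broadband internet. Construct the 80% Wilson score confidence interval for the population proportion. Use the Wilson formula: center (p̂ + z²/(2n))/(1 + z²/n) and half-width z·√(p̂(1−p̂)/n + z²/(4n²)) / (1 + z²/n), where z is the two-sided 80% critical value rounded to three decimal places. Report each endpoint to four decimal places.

p̂ = 350/1525 = 0.22951; z = 1.282, so z² = 1.643524.
1 + z²/n = 1.001078.
Center = (0.22951 + 0.000539)/1.001078 = 0.22980.
Radicand: p̂(1−p̂)/n + z²/(4n²) = 0.000115957 + 0.000000177 = 0.000116134.
Half-width = 1.282·√0.000116134/1.001078 = 0.01380.
Interval: 0.22980 ± 0.01380 → (0.2160, 0.2436).

(0.2160, 0.2436)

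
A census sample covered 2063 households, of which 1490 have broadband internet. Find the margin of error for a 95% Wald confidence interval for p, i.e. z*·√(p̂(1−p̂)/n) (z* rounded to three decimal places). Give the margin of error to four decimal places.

With x = 1490 successes in n = 2063, p̂ = 0.72225.
SE = √(p̂(1−p̂)/n) = √(0.200605/2063) = 0.009861.
z* = 1.960 at the 95% level.
So ME = 0.0193.

ME = 0.0193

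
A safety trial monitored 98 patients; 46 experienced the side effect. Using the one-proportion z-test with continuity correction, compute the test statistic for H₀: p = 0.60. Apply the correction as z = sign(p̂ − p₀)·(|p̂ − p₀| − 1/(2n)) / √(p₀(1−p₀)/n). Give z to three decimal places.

Sample proportion p̂ = 46/98 = 0.46939. p̂ − p₀ = -0.130612.
1/(2n) = 0.005102.
Corrected numerator: |-0.130612| − 0.005102 = 0.125510.
Null standard error: √(0.60·0.40/98) = √0.002448980 = 0.049487.
z = −0.125510/0.049487 = -2.536.

z = -2.536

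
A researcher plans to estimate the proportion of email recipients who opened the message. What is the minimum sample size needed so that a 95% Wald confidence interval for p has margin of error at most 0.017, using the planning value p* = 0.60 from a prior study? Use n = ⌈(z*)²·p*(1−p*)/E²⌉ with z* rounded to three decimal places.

The 95% critical value is z* = 1.960.
p*(1−p*) = 0.60·0.40 = 0.2400.
(z*)²·p*(1−p*)/E² = 3.841600·0.2400/0.000289 = 3190.256.
⌈3190.256⌉ = 3191.

n = 3191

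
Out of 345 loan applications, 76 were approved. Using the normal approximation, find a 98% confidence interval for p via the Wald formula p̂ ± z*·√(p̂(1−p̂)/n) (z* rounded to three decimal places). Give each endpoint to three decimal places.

(0.168, 0.272)

The sample proportion is 76/345 = 0.22029.
SE = √(p̂(1−p̂)/n) = √(0.171762/345) = 0.022313.
z* = 2.326 at the 98% level.
Margin of error: 2.326 × 0.022313 = 0.05190.
So the interval runs from 0.168 to 0.272.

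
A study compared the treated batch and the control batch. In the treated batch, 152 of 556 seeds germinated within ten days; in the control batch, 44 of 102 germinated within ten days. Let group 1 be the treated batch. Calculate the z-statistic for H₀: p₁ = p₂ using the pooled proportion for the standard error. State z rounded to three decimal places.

z = -3.207

p̂₁ = 152/556 = 0.27338, p̂₂ = 44/102 = 0.43137.
Pooling: p̂ = 196/658 = 0.29787.
SE = √[p̂(1−p̂)(1/n₁+1/n₂)] = √[0.29787·0.70213·(1/556+1/102)] ≈ 0.049260.
z = (p̂₁ − p̂₂)/SE = (0.27338 − 0.43137)/0.049260 = -0.15799/0.049260 = -3.207.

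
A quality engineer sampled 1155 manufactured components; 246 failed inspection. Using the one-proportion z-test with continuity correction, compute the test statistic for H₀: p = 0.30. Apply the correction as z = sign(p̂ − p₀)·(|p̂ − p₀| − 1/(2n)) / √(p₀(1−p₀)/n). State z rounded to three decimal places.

Sample proportion p̂ = 246/1155 = 0.21299. p̂ − p₀ = -0.087013.
1/(2n) = 0.000433.
Corrected numerator: |-0.087013| − 0.000433 = 0.086580.
SE₀ = √(0.30·0.70/1155) = 0.013484.
z = (−)0.086580/0.013484 = -6.421.

z = -6.421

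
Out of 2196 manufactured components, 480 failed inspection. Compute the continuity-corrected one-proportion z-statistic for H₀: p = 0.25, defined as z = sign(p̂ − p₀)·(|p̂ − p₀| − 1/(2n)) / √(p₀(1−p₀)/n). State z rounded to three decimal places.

z = -3.376

p̂ = 480/2196 = 0.21858. p̂ − p₀ = -0.031421.
Continuity correction 1/(2n) = 1/4392 = 0.000228.
Corrected numerator: |-0.031421| − 0.000228 = 0.031193.
Null standard error: √(0.25·0.75/2196) = √0.000085383 = 0.009240.
z = −0.031193/0.009240 = -3.376.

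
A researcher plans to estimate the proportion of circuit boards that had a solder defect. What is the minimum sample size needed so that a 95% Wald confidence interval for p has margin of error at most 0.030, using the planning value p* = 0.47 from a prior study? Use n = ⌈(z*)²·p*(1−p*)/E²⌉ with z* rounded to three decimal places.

z* = 1.960 at the 95% level.
p*(1−p*) = 0.47·0.53 = 0.2491.
Required n before rounding: 3.841600 × 0.2491 / 0.030² = 1063.270.
⌈1063.270⌉ = 1064.

n = 1064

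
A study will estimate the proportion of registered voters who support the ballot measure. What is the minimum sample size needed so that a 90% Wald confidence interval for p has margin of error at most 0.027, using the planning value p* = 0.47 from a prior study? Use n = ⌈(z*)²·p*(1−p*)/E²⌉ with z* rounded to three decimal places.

n = 925

z* = 1.645 at the 90% level.
p*(1−p*) = 0.47·0.53 = 0.2491.
(z*)²·p*(1−p*)/E² = 2.706025·0.2491/0.000729 = 924.651.
Rounding up, n = 925.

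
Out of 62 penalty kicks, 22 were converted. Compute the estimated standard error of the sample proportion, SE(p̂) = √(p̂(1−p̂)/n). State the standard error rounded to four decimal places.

SE = 0.0608

Sample proportion p̂ = 22/62 = 0.35484.
p̂(1−p̂) = 0.228929.
SE = √(0.228929/62) = √0.003692403 = 0.0608.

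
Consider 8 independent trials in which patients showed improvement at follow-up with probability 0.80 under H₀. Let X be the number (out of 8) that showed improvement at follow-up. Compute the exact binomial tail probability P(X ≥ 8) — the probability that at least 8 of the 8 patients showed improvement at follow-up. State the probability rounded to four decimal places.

X ~ Binomial(n=8, p=0.80).
P(X ≥ 8) = C(8,8)·0.80^8·0.20^0.
= 0.167772 = 0.1678.

P = 0.1678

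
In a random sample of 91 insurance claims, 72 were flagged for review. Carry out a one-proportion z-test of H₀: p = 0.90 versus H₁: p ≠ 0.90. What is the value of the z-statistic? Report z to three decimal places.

z = -3.459

Sample proportion p̂ = 72/91 = 0.79121.
SE₀ = √(0.90·0.10/91) = 0.031449.
z = (p̂ − p₀)/SE = (0.79121 − 0.90)/0.031449 = -3.459.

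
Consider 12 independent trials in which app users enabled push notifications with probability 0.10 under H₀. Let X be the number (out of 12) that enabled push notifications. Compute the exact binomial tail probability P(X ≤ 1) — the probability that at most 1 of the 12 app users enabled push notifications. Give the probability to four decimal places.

P = 0.6590

X ~ Binomial(n=12, p=0.10).
P(X ≤ 1) = C(12,0)·0.10^0·0.90^12 + C(12,1)·0.10^1·0.90^11.
= 0.282430 + 0.376573 = 0.6590.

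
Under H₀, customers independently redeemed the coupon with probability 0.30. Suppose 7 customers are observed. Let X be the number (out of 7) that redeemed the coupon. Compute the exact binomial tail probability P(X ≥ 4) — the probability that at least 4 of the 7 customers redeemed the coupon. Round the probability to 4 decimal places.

X ~ Binomial(n=7, p=0.30).
P(X ≥ 4) = C(7,4)·0.30^4·0.70^3 + C(7,5)·0.30^5·0.70^2 + C(7,6)·0.30^6·0.70^1 + C(7,7)·0.30^7·0.70^0.
= 0.097240 + 0.025005 + 0.003572 + 0.000219 = 0.1260.

P = 0.1260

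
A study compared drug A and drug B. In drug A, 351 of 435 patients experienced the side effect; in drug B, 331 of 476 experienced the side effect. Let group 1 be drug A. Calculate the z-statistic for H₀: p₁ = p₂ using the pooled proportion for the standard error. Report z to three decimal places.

z = 3.876

p̂₁ = 351/435 = 0.80690, p̂₂ = 331/476 = 0.69538.
Pooled p̂ = (351+331)/(435+476) = 682/911 = 0.74863.
Pooled SE = √[0.1881842·0.00439969] ≈ 0.028774.
z = (p̂₁ − p̂₂)/SE = (0.80690 − 0.69538)/0.028774 = 0.11152/0.028774 = 3.876.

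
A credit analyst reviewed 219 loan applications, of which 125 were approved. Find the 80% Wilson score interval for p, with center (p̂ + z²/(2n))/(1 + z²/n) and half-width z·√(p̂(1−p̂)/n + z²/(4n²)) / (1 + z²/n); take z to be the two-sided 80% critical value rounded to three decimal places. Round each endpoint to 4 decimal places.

Here p̂ = 125/219 = 0.57078 and z = 1.282 (z² = 1.643524).
Denominator 1 + z²/n = 1 + 1.643524/219 = 1.007505.
Adjusted center: (0.57078 + z²/(2n))/1.007505 = 0.57025.
Radicand: p̂(1−p̂)/n + z²/(4n²) = 0.001118679 + 0.000008567 = 0.001127246.
Half-width = z·√(radicand)/denom = 1.282·0.033574/1.007505 = 0.04272.
CI: 0.57025 ± 0.04272 = (0.5275, 0.6130).

(0.5275, 0.6130)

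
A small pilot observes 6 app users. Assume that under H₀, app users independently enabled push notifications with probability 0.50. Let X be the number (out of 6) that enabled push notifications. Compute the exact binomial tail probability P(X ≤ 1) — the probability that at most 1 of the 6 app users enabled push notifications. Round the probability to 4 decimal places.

P = 0.1094

X ~ Binomial(n=6, p=0.50).
P(X ≤ 1) = C(6,0)·0.50^0·0.50^6 + C(6,1)·0.50^1·0.50^5.
= 0.015625 + 0.093750 = 0.1094.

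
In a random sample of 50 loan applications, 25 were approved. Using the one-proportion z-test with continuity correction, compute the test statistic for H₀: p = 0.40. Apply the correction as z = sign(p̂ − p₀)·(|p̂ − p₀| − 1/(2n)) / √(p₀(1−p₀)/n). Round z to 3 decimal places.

z = 1.299

p̂ = 25/50 = 0.50000. p̂ − p₀ = 0.100000.
1/(2n) = 0.010000.
Corrected numerator: |0.100000| − 0.010000 = 0.090000.
Under H₀, SE = √(p₀(1−p₀)/n) = √(0.40·0.60/50) = √0.004800000 = 0.069282.
z = (+)0.090000/0.069282 = 1.299.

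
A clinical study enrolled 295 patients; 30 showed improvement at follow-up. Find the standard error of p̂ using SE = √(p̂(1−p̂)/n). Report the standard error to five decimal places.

SE = 0.01760

The sample proportion is 30/295 = 0.10169.
p̂(1−p̂) = 0.10169·0.89831 = 0.091349.
SE = √(0.091349/295) = √0.000309658 = 0.01760.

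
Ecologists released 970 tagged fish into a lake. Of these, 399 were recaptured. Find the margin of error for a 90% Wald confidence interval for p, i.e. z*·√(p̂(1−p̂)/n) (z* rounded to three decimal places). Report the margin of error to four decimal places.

ME = 0.0260

p̂ = 399/970 = 0.41134.
SE(p̂) = √(0.41134·0.58866/970) = 0.015800.
For 90% confidence, z* = 1.645.
Margin of error = z*·SE = 1.645 × 0.015800 = 0.0260.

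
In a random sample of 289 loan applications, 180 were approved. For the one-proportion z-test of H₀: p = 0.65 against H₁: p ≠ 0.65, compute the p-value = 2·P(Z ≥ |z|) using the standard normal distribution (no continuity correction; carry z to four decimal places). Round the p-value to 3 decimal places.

Sample proportion p̂ = 180/289 = 0.62284.
SE₀ = √(0.65·0.35/289) = 0.028057.
z = (p̂ − p₀)/SE = (180/289 − 0.65)/0.028057 ≈ -0.9681.
From the standard normal, 2·P(Z ≥ |z|) = 0.333.

p-value = 0.333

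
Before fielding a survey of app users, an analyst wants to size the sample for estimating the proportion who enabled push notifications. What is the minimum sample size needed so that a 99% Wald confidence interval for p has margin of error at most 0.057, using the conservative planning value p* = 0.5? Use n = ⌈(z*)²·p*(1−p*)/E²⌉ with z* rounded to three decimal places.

z* = 2.576 at the 99% level.
p*(1−p*) = 0.50·0.50 = 0.2500.
(z*)²·p*(1−p*)/E² = 6.635776·0.2500/0.003249 = 510.601.
⌈510.601⌉ = 511.

n = 511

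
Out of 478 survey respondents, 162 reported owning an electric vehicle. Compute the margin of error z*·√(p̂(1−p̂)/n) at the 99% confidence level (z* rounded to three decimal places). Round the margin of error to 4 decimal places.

ME = 0.0558

With x = 162 successes in n = 478, p̂ = 0.33891.
Standard error of p̂: √(0.224051/478) = √0.000468725 = 0.021650.
For 99% confidence, z* = 2.576.
So ME = 0.0558.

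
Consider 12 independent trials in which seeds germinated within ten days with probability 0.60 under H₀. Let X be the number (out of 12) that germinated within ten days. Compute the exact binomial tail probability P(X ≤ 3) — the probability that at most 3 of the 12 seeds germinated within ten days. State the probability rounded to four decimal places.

X ~ Binomial(n=12, p=0.60).
P(X ≤ 3) = C(12,0)·0.60^0·0.40^12 + C(12,1)·0.60^1·0.40^11 + C(12,2)·0.60^2·0.40^10 + C(12,3)·0.60^3·0.40^9.
= 0.000017 + 0.000302 + 0.002491 + 0.012457 = 0.0153.

P = 0.0153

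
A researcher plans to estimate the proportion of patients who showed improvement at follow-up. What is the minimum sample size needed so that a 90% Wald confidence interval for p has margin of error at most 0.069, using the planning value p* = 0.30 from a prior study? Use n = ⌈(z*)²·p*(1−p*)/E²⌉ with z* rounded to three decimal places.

n = 120

For 90% confidence, z* = 1.645.
p*(1−p*) = 0.2100.
Required n before rounding: 2.706025 × 0.2100 / 0.069² = 119.358.
Rounding up, n = 120.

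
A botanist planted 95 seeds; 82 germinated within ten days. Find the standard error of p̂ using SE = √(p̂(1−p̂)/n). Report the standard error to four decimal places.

Sample proportion p̂ = 82/95 = 0.86316.
p̂(1−p̂) = 0.86316·0.13684 = 0.118115.
Dividing by n and taking the root: √0.001243316 = 0.0353.

SE = 0.0353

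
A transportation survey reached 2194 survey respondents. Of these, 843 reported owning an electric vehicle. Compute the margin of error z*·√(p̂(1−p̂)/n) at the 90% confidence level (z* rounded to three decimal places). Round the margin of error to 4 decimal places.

p̂ = 843/2194 = 0.38423.
SE = √(p̂(1−p̂)/n) = √(0.236597/2194) = 0.010385.
The 90% critical value is z* = 1.645.
So ME = 0.0171.

ME = 0.0171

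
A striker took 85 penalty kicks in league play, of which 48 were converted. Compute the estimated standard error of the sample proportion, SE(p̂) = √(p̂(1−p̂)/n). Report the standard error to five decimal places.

With x = 48 successes in n = 85, p̂ = 0.56471.
p̂(1−p̂) = 0.245813.
SE = √(0.245813/85) = 0.05378.

SE = 0.05378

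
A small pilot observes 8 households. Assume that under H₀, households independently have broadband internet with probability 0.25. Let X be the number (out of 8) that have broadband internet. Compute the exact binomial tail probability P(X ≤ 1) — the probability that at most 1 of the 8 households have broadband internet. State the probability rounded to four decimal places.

P = 0.3671

X ~ Binomial(n=8, p=0.25).
P(X ≤ 1) = C(8,0)·0.25^0·0.75^8 + C(8,1)·0.25^1·0.75^7.
= 0.100113 + 0.266968 = 0.3671.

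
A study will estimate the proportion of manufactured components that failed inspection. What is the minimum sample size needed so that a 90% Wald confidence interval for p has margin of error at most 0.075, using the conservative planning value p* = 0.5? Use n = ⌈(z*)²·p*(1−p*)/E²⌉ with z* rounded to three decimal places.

The 90% critical value is z* = 1.645.
p*(1−p*) = 0.2500.
(z*)²·p*(1−p*)/E² = 2.706025·0.2500/0.005625 = 120.268.
Rounding up, n = 121.

n = 121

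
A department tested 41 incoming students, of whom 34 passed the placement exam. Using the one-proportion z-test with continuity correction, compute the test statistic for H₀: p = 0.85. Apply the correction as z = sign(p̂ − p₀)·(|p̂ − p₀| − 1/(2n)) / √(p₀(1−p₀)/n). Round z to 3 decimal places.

z = -0.153

The sample proportion is 34/41 = 0.82927. p̂ − p₀ = -0.020732.
1/(2n) = 0.012195.
Corrected numerator: |-0.020732| − 0.012195 = 0.008537.
SE₀ = √(0.85·0.15/41) = 0.055765.
z = −0.008537/0.055765 = -0.153.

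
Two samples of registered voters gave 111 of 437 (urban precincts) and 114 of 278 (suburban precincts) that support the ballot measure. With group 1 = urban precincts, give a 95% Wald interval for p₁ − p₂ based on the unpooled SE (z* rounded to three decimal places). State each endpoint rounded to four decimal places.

p̂₁ = 111/437 = 0.25400, p̂₂ = 114/278 = 0.41007; p̂₁ − p̂₂ = -0.15607.
SE = √(0.000433607 + 0.000870190) = √0.001303797 = 0.036108.
For 95% confidence, z* = 1.960. Margin = 1.960·0.036108 = 0.07077.
CI: -0.15607 ± 0.07077 = (-0.2268, -0.0853).

(-0.2268, -0.0853)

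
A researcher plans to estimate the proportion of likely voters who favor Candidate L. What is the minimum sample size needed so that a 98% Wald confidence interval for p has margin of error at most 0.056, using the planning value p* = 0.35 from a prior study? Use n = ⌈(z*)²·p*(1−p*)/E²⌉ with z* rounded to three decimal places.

n = 393

z* = 2.326 at the 98% level.
p*(1−p*) = 0.35·0.65 = 0.2275.
Required n before rounding: 5.410276 × 0.2275 / 0.056² = 392.487.
⌈392.487⌉ = 393.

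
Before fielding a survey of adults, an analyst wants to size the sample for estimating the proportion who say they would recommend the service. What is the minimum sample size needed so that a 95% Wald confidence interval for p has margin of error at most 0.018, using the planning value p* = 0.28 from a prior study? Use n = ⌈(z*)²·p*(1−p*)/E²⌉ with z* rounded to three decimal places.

n = 2391

For 95% confidence, z* = 1.960.
p*(1−p*) = 0.28·0.72 = 0.2016.
(z*)²·p*(1−p*)/E² = 3.841600·0.2016/0.000324 = 2390.329.
⌈2390.329⌉ = 2391.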